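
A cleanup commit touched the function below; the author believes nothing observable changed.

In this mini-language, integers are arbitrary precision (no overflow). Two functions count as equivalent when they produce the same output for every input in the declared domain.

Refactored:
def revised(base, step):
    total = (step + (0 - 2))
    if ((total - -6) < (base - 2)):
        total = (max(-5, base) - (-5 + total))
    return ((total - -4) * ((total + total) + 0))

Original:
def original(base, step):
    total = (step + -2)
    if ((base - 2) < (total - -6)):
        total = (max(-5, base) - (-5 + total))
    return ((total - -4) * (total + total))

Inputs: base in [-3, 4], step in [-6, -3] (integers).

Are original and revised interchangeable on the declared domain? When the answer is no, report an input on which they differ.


Consider the input base=-3, step=-6.
original: total=-8, then ((base - 2) < (total - -6)) is true, then total=10, then returns 280
revised: total=-8, then ((total - -6) < (base - 2)) is false, then returns 64
280 against 64: the behavior changed.
verdict: not equivalent; witness: base=-3, step=-6


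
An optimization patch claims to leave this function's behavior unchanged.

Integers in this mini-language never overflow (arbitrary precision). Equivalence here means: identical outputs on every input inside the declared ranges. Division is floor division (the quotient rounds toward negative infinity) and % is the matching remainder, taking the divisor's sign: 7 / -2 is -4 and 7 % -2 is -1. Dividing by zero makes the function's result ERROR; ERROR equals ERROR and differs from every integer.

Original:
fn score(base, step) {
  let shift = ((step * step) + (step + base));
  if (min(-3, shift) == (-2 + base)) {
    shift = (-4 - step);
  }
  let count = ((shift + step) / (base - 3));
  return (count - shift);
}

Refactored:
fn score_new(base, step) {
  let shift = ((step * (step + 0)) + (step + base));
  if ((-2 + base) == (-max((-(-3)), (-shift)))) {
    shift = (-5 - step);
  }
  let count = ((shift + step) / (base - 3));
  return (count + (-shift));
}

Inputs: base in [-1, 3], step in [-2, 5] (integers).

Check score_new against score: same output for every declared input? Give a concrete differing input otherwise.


Not equivalent: base=-1, step=-2 separates them (3 vs 4).
score: shift := 1 | (min(-3, shift) == (-2 + base)): true | shift := -2 | count := 1 | result 3
score_new: shift := 1 | ((-2 + base) == (-max((-(-3)), (-shift)))): true | shift := -3 | count := 1 | result 4
verdict: not equivalent; witness: base=-1, step=-2


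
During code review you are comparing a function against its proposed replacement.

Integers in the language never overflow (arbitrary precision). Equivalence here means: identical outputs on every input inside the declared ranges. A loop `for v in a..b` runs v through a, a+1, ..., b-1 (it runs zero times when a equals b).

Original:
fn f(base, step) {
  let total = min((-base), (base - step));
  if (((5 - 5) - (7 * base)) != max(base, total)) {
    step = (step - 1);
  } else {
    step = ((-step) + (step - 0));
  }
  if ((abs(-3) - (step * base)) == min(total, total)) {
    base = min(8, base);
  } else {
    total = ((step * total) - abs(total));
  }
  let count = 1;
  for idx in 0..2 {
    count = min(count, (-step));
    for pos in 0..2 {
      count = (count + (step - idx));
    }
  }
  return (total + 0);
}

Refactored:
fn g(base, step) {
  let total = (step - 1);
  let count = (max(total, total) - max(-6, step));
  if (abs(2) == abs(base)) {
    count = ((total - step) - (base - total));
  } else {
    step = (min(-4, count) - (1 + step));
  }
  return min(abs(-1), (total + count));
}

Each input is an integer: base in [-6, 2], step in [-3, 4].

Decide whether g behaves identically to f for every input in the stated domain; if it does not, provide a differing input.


The rewrite breaks on base=-6, step=-3, where the results are 9 and -5.
f: total := -3 | (((5 - 5) - (7 * base)) != max(base, total)): true | step := -4 | ((abs(-3) - (step * base)) == min(total, total)): false | total := 9 | count := 1 | iter idx=0: | count := 1 | iter pos=0: | count := -3 | iter pos=1: | count := -7 | iter idx=1: | count := -7 | iter pos=0: | count := -12 | iter pos=1: | count := -17 | result 9
g: total := -4 | count := -1 | (abs(2) == abs(base)): false | step := -2 | result -5
verdict: not equivalent; witness: base=-6, step=-3


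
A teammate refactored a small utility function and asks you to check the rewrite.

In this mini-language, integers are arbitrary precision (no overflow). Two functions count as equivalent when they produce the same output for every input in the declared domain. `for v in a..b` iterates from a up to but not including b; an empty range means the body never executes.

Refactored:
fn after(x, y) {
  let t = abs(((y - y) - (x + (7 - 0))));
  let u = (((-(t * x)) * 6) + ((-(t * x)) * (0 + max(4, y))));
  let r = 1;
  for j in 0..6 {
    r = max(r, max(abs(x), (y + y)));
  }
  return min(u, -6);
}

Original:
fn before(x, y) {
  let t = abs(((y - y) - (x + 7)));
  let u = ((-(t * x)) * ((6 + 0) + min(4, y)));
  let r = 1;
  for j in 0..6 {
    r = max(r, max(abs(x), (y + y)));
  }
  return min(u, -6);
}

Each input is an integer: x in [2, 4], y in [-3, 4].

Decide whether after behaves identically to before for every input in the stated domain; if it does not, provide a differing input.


Consider the input x=2, y=-3.
before: t=9, then u=-54, then r=1, then (j=0), then r=2, then (j=1), then r=2, then (j=2), then r=2, then (j=3), then r=2, then (j=4), then r=2, then (j=5), then r=2, then returns -54
after: t=9, then u=-180, then r=1, then (j=0), then r=2, then (j=1), then r=2, then (j=2), then r=2, then (j=3), then r=2, then (j=4), then r=2, then (j=5), then r=2, then returns -180
-54 against -180: the behavior changed.
verdict: not equivalent; witness: x=2, y=-3


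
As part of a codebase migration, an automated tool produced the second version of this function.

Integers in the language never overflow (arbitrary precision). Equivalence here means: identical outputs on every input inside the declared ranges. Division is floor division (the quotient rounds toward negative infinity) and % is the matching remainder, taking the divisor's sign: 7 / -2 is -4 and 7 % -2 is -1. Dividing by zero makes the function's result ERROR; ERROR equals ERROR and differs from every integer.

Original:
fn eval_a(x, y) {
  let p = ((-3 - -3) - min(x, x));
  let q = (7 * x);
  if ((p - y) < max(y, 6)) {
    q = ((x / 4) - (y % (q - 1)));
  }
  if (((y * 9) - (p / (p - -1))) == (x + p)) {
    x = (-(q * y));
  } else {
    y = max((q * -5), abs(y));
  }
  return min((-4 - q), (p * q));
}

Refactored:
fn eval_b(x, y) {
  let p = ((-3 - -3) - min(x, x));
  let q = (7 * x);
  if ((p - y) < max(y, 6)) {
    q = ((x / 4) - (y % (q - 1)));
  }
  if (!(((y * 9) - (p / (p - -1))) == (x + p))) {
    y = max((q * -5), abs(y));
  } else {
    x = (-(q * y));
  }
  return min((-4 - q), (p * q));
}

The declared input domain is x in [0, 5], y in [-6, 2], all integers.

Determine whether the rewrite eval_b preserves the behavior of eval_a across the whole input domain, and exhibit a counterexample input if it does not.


Although boolean connective usage differs, 54/54 inputs agree.
verdict: equivalent


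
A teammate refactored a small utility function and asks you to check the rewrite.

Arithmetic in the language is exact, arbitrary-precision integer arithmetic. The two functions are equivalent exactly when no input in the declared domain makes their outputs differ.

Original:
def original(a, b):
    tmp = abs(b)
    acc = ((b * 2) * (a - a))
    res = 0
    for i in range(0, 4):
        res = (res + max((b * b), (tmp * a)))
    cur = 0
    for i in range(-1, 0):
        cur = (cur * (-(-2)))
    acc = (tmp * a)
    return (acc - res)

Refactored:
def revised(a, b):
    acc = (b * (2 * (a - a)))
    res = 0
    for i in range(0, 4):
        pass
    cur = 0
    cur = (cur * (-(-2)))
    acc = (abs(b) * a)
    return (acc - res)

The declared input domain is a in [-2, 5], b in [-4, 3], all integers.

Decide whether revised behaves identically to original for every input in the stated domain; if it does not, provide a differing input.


Take a=-2, b=-4.
original: tmp = 4; acc = 0; res = 0; [i=0]; res = 16; [i=1]; res = 32; [i=2]; res = 48; [i=3]; res = 64; cur = 0; [i=-1]; cur = 0; acc = -8; return -72
revised: acc = 0; res = 0; [i=0]; [i=1]; [i=2]; [i=3]; cur = 0; cur = 0; acc = -8; return -8
-72 != -8, so the rewrite changes behavior.
verdict: not equivalent; witness: a=-2, b=-4


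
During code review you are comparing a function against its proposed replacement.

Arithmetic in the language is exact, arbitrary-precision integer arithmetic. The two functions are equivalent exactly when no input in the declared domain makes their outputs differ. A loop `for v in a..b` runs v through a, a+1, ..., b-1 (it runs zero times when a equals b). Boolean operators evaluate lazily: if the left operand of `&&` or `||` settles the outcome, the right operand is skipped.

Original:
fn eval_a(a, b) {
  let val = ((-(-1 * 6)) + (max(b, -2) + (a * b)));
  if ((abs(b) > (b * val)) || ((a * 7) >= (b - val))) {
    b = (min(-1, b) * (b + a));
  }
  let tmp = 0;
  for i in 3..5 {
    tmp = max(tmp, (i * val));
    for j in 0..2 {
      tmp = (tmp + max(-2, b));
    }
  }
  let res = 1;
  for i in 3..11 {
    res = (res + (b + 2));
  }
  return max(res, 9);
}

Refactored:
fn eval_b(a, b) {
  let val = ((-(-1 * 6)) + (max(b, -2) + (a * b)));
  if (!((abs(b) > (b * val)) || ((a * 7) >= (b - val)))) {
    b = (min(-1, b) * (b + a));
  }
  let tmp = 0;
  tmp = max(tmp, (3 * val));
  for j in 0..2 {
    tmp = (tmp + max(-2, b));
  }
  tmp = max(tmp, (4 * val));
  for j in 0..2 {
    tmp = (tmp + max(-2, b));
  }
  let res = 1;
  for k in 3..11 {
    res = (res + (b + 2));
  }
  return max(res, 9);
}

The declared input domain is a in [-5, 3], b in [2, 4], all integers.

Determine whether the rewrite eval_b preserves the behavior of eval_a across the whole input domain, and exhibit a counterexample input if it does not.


Run the pair on a=-5, b=2.
eval_a: val := -2 | ((abs(b) > (b * val)) || ((a * 7) >= (b - val))): true | b := 3 | tmp := 0 | iter i=3: | tmp := 0 | iter j=0: | tmp := 3 | iter j=1: | tmp := 6 | iter i=4: | tmp := 6 | iter j=0: | tmp := 9 | iter j=1: | tmp := 12 | res := 1 | iter i=3: | res := 6 | iter i=4: | res := 11 | iter i=5: | res := 16 | iter i=6: | res := 21 | iter i=7: | res := 26 | iter i=8: | res := 31 | iter i=9: | res := 36 | iter i=10: | res := 41 | result 41
eval_b: val := -2 | (!((abs(b) > (b * val)) || ((a * 7) >= (b - val)))): false | tmp := 0 | tmp := 0 | iter j=0: | tmp := 2 | iter j=1: | tmp := 4 | tmp := 4 | iter j=0: | tmp := 6 | iter j=1: | tmp := 8 | res := 1 | iter k=3: | res := 5 | iter k=4: | res := 9 | iter k=5: | res := 13 | iter k=6: | res := 17 | iter k=7: | res := 21 | iter k=8: | res := 25 | iter k=9: | res := 29 | iter k=10: | res := 33 | result 33
41 against 33: the behavior changed.
verdict: not equivalent; witness: a=-5, b=2


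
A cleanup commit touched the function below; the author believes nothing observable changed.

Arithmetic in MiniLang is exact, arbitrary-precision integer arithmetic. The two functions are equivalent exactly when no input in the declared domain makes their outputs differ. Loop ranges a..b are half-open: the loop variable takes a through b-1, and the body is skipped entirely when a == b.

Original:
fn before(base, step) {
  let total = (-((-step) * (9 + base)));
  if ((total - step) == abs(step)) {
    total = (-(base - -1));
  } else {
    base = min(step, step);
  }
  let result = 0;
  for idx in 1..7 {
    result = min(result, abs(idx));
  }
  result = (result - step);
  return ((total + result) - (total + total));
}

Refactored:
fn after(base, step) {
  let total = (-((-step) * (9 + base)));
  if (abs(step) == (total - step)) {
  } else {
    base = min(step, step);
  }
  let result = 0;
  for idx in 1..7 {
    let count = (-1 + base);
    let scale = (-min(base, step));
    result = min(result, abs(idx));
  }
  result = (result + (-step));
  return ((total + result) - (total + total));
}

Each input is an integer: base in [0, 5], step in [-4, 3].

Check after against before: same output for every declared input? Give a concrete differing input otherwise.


Evaluate both at base=0, step=0.
before: total = 0; ((total - step) == abs(step)) -> true; total = -1; result = 0; [idx=1]; result = 0; [idx=2]; result = 0; [idx=3]; result = 0; [idx=4]; result = 0; [idx=5]; result = 0; [idx=6]; result = 0; result = 0; return 1
after: total = 0; (abs(step) == (total - step)) -> true; result = 0; [idx=1]; count = -1; scale = 0; result = 0; [idx=2]; count = -1; scale = 0; result = 0; [idx=3]; count = -1; scale = 0; result = 0; [idx=4]; count = -1; scale = 0; result = 0; [idx=5]; count = -1; scale = 0; result = 0; [idx=6]; count = -1; scale = 0; result = 0; result = 0; return 0
1 vs 0 — the two versions disagree here.
verdict: not equivalent; witness: base=0, step=0


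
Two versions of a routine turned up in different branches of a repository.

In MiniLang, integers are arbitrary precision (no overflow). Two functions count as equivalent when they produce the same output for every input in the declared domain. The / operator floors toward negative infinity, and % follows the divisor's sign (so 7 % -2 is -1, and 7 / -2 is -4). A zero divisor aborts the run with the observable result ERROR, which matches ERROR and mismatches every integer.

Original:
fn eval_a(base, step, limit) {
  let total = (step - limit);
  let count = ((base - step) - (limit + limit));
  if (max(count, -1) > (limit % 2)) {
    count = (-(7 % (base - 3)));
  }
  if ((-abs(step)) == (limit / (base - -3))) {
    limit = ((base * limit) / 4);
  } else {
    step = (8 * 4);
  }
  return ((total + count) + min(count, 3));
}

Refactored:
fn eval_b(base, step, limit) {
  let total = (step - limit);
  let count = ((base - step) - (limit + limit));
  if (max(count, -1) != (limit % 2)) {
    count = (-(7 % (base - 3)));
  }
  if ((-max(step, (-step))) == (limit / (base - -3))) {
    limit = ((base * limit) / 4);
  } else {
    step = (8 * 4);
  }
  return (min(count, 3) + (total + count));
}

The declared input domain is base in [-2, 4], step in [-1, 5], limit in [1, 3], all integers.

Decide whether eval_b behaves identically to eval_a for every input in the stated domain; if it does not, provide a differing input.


The rewrite breaks on base=-2, step=-1, limit=1, where the results are -8 and 4.
eval_a: total = -2; count = -3; (max(count, -1) > (limit % 2)) -> false; ((-abs(step)) == (limit / (base - -3))) -> false; step = 32; return -8
eval_b: total = -2; count = -3; (max(count, -1) != (limit % 2)) -> true; count = 3; ((-max(step, (-step))) == (limit / (base - -3))) -> false; step = 32; return 4
verdict: not equivalent; witness: base=-2, step=-1, limit=1


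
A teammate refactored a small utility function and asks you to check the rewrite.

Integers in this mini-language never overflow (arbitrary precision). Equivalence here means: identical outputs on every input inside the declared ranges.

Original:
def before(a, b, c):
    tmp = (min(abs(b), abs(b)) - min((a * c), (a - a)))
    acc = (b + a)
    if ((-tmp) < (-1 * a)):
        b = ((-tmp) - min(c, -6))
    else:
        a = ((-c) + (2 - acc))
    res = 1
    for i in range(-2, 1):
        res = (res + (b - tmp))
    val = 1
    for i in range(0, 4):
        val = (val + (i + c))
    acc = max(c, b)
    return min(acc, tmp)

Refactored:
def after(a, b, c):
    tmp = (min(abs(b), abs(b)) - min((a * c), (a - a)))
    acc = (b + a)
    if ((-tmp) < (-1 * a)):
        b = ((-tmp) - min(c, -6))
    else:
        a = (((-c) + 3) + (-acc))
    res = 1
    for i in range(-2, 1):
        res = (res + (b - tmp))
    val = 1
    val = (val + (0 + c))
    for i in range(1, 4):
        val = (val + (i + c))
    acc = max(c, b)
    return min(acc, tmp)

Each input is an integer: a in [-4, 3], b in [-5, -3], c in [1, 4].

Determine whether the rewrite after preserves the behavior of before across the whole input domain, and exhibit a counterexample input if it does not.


Equivalent. The suspicious edit (`2` became `3`) never changes the result for any input inside the declared domain.
Across all 96 domain points the two functions coincide.
One worked example (a=-4, b=-5, c=4) — before: tmp := 21 | acc := -9 | ((-tmp) < (-1 * a)): true | b := -15 | res := 1 | iter i=-2: | res := -35 | iter i=-1: | res := -71 | iter i=0: | res := -107 | val := 1 | iter i=0: | val := 5 | iter i=1: | val := 10 | iter i=2: | val := 16 | iter i=3: | val := 23 | acc := 4 | result 4; after: tmp := 21 | acc := -9 | ((-tmp) < (-1 * a)): true | b := -15 | res := 1 | iter i=-2: | res := -35 | iter i=-1: | res := -71 | iter i=0: | res := -107 | val := 1 | val := 5 | iter i=1: | val := 10 | iter i=2: | val := 16 | iter i=3: | val := 23 | acc := 4 | result 4; agreement on 4.
verdict: equivalent


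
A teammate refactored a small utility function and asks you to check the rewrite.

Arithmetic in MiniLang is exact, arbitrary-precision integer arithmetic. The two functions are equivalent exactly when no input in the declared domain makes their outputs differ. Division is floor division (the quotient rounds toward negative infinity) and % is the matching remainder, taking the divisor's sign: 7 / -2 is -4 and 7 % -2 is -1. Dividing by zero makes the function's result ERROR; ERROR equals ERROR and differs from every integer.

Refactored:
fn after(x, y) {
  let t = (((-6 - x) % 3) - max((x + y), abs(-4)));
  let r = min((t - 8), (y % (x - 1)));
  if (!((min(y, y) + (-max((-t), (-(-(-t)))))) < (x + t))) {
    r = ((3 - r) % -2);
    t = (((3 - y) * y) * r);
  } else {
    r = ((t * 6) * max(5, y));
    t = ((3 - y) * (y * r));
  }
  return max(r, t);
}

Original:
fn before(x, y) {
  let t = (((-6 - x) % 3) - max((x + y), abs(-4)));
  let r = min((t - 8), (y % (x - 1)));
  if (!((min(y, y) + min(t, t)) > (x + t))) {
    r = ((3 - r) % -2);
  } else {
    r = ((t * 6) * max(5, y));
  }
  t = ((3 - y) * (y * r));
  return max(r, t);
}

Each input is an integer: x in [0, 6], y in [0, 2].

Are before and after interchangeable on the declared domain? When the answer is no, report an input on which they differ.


Consider the input x=0, y=1.
before: t becomes -4; next r becomes -12; next (!((min(y, y) + min(t, t)) > (x + t))) evaluates to false; next r becomes -120; next t becomes -240; next final value -120
after: t becomes -4; next r becomes -12; next (!((min(y, y) + (-max((-t), (-(-(-t)))))) < (x + t))) evaluates to true; next r becomes -1; next t becomes -2; next final value -1
-120 != -1, so the rewrite changes behavior.
verdict: not equivalent; witness: x=0, y=1


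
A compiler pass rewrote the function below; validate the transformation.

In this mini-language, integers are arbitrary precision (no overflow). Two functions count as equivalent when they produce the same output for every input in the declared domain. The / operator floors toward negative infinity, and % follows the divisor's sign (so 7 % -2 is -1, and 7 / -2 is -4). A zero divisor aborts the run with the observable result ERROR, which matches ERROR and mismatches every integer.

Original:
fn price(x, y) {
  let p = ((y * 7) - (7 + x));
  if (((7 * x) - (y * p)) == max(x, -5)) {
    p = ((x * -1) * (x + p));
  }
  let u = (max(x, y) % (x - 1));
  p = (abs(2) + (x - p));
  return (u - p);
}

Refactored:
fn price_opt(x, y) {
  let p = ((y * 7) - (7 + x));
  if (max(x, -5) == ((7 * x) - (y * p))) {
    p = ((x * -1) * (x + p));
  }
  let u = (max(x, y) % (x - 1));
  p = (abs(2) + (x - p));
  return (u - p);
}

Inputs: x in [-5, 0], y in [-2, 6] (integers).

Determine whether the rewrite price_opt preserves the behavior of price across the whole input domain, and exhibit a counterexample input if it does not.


Differences: same computation, different form — yet all 54 inputs agree.
verdict: equivalent


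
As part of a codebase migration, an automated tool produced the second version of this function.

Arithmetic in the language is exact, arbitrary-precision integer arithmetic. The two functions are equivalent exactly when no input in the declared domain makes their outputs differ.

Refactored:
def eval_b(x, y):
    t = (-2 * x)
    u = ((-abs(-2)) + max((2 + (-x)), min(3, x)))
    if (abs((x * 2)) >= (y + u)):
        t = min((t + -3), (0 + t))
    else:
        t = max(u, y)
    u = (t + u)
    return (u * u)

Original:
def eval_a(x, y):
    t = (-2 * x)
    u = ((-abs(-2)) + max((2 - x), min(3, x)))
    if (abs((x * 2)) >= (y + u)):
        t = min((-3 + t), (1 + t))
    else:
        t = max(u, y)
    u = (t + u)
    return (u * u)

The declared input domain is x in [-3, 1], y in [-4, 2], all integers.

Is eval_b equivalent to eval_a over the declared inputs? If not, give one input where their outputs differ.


Equivalent. The one real change (`1` became `0`) has no effect anywhere in the declared ranges.
An exhaustive pass over the 35 declared inputs shows identical outputs.
Tracing x=-1, y=-4: eval_a: t := 2 | u := 1 | (abs((x * 2)) >= (y + u)): true | t := -1 | u := 0 | result 0 | eval_b: t := 2 | u := 1 | (abs((x * 2)) >= (y + u)): true | t := -1 | u := 0 | result 0 — matching result 0.
verdict: equivalent


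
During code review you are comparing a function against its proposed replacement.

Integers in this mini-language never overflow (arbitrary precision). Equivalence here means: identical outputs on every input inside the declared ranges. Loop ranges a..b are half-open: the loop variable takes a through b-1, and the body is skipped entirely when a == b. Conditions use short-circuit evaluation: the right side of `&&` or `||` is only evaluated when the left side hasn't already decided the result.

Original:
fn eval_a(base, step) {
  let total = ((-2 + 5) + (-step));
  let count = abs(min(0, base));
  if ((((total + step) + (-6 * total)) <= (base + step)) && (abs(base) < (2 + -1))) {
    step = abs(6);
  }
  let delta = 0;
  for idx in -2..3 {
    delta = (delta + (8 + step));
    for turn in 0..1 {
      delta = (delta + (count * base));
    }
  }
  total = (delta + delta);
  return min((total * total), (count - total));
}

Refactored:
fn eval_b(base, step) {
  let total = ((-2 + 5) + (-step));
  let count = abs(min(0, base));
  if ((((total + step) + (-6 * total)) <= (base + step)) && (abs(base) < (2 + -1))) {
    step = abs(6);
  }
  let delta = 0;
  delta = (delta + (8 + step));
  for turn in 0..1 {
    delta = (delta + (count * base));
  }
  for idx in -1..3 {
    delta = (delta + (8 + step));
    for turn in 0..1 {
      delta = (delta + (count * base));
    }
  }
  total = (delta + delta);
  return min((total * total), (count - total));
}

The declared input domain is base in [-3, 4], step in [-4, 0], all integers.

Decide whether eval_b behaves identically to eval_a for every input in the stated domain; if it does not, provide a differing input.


Differences: loop structure differs, and arithmetic usage differs, and constant usage differs, and statement counts differ — yet all 40 inputs agree.
verdict: equivalent


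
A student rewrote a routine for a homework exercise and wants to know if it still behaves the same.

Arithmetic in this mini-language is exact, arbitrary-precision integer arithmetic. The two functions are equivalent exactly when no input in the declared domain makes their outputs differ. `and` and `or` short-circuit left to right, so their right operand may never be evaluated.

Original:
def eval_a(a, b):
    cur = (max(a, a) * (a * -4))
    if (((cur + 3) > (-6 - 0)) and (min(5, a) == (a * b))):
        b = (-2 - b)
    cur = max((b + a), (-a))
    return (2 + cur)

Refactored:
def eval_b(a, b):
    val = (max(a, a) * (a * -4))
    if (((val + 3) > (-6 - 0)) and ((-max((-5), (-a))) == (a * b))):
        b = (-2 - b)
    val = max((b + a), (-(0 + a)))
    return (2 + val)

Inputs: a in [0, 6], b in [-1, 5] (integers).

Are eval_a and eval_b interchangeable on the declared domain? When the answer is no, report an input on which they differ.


Side by side, the visible changes include: min/max/abs usage differs, and arithmetic usage differs, and local variable names differ, and constant usage differs.
Tracing a=1, b=-1: eval_a: cur=-4, then (((cur + 3) > (-6 - 0)) and (min(5, a) == (a * b))) is false, then cur=0, then returns 2 | eval_b: val=-4, then (((val + 3) > (-6 - 0)) and ((-max((-5), (-a))) == (a * b))) is false, then val=0, then returns 2 — matching result 2.
Sweeping the whole domain (49 inputs) finds no disagreement.
verdict: equivalent


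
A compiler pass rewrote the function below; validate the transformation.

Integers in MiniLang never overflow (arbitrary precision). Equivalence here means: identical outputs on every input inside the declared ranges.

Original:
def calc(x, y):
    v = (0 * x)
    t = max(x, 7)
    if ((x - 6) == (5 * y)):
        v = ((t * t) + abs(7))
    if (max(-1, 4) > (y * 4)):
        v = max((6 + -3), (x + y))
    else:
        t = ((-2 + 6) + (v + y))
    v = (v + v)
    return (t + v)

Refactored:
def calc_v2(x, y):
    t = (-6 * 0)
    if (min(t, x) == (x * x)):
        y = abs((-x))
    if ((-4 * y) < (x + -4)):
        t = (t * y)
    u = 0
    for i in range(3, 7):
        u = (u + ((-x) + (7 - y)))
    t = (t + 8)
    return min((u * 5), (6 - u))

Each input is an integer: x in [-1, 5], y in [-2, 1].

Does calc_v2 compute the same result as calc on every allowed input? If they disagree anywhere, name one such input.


Take x=-1, y=-2.
calc: v becomes 0; next t becomes 7; next ((x - 6) == (5 * y)) evaluates to false; next (max(-1, 4) > (y * 4)) evaluates to true; next v becomes 3; next v becomes 6; next final value 13
calc_v2: t becomes 0; next (min(t, x) == (x * x)) evaluates to false; next ((-4 * y) < (x + -4)) evaluates to false; next u becomes 0; next at i=3:; next u becomes 10; next at i=4:; next u becomes 20; next at i=5:; next u becomes 30; next at i=6:; next u becomes 40; next t becomes 8; next final value -34
13 against -34: the behavior changed.
verdict: not equivalent; witness: x=-1, y=-2


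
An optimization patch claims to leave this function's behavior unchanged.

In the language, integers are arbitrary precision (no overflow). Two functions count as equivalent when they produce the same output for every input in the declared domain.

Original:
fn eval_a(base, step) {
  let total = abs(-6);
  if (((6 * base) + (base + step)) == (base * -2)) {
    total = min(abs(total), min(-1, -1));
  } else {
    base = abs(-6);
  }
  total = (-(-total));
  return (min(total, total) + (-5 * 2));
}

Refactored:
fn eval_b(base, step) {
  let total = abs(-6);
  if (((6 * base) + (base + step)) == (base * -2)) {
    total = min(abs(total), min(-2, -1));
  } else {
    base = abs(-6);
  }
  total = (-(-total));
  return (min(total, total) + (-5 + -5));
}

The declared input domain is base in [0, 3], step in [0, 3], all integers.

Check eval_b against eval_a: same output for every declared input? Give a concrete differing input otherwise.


Take base=0, step=0.
eval_a: total=6, then (((6 * base) + (base + step)) == (base * -2)) is true, then total=-1, then total=-1, then returns -11
eval_b: total=6, then (((6 * base) + (base + step)) == (base * -2)) is true, then total=-2, then total=-2, then returns -12
-11 vs -12 — the two versions disagree here.
verdict: not equivalent; witness: base=0, step=0


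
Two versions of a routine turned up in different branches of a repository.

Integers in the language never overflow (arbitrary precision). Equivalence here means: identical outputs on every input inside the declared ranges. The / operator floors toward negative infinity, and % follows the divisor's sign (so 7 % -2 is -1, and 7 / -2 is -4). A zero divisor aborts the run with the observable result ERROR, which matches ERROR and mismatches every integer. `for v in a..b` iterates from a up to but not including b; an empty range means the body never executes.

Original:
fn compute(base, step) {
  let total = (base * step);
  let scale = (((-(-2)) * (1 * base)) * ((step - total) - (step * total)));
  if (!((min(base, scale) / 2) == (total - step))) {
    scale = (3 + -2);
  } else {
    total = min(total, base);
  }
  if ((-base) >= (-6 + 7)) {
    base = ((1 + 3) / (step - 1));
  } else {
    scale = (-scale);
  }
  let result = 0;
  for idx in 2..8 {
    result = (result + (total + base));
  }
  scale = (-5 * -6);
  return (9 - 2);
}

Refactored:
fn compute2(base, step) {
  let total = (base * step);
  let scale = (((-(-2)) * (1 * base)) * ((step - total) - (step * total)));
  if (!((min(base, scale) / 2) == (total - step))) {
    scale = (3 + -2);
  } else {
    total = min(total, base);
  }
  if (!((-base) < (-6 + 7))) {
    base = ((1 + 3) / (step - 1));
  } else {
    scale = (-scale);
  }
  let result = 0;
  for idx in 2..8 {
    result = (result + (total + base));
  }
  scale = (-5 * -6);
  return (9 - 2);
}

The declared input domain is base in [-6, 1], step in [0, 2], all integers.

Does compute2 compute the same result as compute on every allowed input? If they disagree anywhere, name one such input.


This is a faithful refactor — comparison usage differs, plus boolean connective usage differs, but the computed results match everywhere.
One worked example (base=-4, step=2) — compute: total=-8, then scale=-208, then (!((min(base, scale) / 2) == (total - step))) is true, then scale=1, then ((-base) >= (-6 + 7)) is true, then base=4, then result=0, then (idx=2), then result=-4, then (idx=3), then result=-8, then (idx=4), then result=-12, then (idx=5), then result=-16, then (idx=6), then result=-20, then (idx=7), then result=-24, then scale=30, then returns 7; compute2: total=-8, then scale=-208, then (!((min(base, scale) / 2) == (total - step))) is true, then scale=1, then (!((-base) < (-6 + 7))) is true, then base=4, then result=0, then (idx=2), then result=-4, then (idx=3), then result=-8, then (idx=4), then result=-12, then (idx=5), then result=-16, then (idx=6), then result=-20, then (idx=7), then result=-24, then scale=30, then returns 7; agreement on 7.
Every one of the 24 inputs gives matching results.
verdict: equivalent


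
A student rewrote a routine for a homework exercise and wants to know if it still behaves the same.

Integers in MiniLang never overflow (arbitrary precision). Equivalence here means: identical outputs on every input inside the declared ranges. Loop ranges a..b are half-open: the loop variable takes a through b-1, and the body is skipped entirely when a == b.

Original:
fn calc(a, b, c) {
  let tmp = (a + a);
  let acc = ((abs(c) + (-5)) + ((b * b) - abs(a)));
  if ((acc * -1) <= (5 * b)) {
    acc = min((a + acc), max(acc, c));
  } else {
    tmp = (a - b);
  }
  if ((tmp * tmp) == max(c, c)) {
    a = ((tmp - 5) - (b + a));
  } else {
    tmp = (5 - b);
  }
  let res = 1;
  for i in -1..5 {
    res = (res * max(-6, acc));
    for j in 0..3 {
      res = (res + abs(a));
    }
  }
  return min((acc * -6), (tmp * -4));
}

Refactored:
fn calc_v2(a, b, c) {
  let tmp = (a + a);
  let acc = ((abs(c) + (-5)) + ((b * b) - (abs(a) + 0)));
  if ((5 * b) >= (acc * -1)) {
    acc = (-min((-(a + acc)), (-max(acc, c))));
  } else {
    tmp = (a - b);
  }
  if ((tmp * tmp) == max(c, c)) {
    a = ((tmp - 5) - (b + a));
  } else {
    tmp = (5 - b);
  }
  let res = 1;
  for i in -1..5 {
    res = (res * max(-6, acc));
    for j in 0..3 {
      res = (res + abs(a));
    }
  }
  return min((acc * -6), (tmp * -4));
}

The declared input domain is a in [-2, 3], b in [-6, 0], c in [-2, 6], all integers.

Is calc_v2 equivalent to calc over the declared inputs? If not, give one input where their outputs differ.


a=-2, b=-6, c=-2 yields -174 from calc but -186 from calc_v2.
verdict: not equivalent; witness: a=-2, b=-6, c=-2


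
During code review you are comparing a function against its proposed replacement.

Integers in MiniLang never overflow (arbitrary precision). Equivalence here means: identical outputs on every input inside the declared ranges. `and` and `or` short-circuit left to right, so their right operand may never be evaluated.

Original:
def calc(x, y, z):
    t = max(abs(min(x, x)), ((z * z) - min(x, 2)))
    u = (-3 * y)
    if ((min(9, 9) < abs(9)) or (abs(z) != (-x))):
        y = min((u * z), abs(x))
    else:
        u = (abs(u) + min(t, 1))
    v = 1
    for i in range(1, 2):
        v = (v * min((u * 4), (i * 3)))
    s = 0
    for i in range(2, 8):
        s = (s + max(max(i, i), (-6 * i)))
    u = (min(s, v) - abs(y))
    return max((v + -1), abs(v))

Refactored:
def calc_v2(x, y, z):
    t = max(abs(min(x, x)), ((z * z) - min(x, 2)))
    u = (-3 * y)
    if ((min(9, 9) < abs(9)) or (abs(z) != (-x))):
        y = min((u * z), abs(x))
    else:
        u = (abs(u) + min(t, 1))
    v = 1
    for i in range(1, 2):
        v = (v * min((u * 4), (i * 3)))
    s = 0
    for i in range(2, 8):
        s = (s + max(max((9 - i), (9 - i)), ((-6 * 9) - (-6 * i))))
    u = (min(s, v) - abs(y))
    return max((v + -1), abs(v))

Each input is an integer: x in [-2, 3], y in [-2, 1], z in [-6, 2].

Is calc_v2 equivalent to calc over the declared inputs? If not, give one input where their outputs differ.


The two versions differ — the changes include arithmetic usage differs, constant usage differs.
As a probe, take x=2, y=-1, z=-1: calc runs t=2, then u=3, then ((min(9, 9) < abs(9)) or (abs(z) != (-x))) is true, then y=-3, then v=1, then (i=1), then v=3, then s=0, then (i=2), then s=2, then (i=3), then s=5, then (i=4), then s=9, then (i=5), then s=14, then (i=6), then s=20, then (i=7), then s=27, then u=0, then returns 3; calc_v2 runs t=2, then u=3, then ((min(9, 9) < abs(9)) or (abs(z) != (-x))) is true, then y=-3, then v=1, then (i=1), then v=3, then s=0, then (i=2), then s=7, then (i=3), then s=13, then (i=4), then s=18, then (i=5), then s=22, then (i=6), then s=25, then (i=7), then s=27, then u=0, then returns 3; both end at 3.
Every one of the 216 inputs gives matching results.
verdict: equivalent


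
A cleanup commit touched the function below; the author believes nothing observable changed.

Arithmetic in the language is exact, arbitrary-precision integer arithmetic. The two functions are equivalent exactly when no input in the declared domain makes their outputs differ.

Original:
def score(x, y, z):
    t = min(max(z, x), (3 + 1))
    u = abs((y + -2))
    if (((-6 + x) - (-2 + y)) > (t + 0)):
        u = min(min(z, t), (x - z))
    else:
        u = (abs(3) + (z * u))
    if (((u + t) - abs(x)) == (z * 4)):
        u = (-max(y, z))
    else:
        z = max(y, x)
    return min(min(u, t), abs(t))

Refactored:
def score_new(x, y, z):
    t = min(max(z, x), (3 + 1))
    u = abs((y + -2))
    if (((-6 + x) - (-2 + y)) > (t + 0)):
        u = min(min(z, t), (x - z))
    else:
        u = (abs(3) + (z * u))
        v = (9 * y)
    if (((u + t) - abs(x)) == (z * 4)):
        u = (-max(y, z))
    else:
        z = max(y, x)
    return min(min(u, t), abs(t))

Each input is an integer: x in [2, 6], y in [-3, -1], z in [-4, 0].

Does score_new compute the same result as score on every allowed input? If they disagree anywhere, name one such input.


The two versions differ — the changes include statement counts differ, and arithmetic usage differs, and constant usage differs, and local variable names differ.
One worked example (x=5, y=-3, z=-2) — score: t=4, then u=5, then (((-6 + x) - (-2 + y)) > (t + 0)) is false, then u=-7, then (((u + t) - abs(x)) == (z * 4)) is true, then u=2, then returns 2; score_new: t=4, then u=5, then (((-6 + x) - (-2 + y)) > (t + 0)) is false, then u=-7, then v=-27, then (((u + t) - abs(x)) == (z * 4)) is true, then u=2, then returns 2; agreement on 2.
Checked all 75 inputs in the declared domain: the outputs agree on every one.
verdict: equivalent


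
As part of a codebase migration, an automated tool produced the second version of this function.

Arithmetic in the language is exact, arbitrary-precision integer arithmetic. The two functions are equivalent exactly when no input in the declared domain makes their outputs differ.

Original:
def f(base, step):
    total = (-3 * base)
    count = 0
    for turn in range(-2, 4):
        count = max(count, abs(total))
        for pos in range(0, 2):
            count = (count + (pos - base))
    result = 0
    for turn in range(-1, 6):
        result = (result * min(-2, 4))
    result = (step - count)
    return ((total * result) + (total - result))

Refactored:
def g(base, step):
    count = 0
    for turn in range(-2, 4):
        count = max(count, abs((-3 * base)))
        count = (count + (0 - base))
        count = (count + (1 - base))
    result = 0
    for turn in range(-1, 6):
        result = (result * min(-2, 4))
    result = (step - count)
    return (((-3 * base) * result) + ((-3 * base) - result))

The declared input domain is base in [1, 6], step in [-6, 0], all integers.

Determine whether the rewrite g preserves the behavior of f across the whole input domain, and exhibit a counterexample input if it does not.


The two are interchangeable: statement counts differ; constant usage differs; arithmetic usage differs; loop structure differs; local variable names differ, and every declared input agrees.
Spot check at base=5, step=-4 — f: total becomes -15; next count becomes 0; next at turn=-2:; next count becomes 15; next at pos=0:; next count becomes 10; next at pos=1:; next count becomes 6; next at turn=-1:; next count becomes 15; next at pos=0:; next count becomes 10; next at pos=1:; next count becomes 6; next at turn=0:; next count becomes 15; next at pos=0:; next count becomes 10; next at pos=1:; next count becomes 6; next at turn=1:; next count becomes 15; next at pos=0:; next count becomes 10; next at pos=1:; next count becomes 6; next at turn=2:; next count becomes 15; next at pos=0:; next count becomes 10; next at pos=1:; next count becomes 6; next at turn=3:; next count becomes 15; next at pos=0:; next count becomes 10; next at pos=1:; next count becomes 6; next result becomes 0; next at turn=-1:; next result becomes 0; next at turn=0:; next result becomes 0; next at turn=1:; next result becomes 0; next at turn=2:; next result becomes 0; next at turn=3:; next result becomes 0; next at turn=4:; next result becomes 0; next at turn=5:; next result becomes 0; next result becomes -10; next final value 145. g: count becomes 0; next at turn=-2:; next count becomes 15; next count becomes 10; next count becomes 6; next at turn=-1:; next count becomes 15; next count becomes 10; next count becomes 6; next at turn=0:; next count becomes 15; next count becomes 10; next count becomes 6; next at turn=1:; next count becomes 15; next count becomes 10; next count becomes 6; next at turn=2:; next count becomes 15; next count becomes 10; next count becomes 6; next at turn=3:; next count becomes 15; next count becomes 10; next count becomes 6; next result becomes 0; next at turn=-1:; next result becomes 0; next at turn=0:; next result becomes 0; next at turn=1:; next result becomes 0; next at turn=2:; next result becomes 0; next at turn=3:; next result becomes 0; next at turn=4:; next result becomes 0; next at turn=5:; next result becomes 0; next result becomes -10; next final value 145. Both give 145.
Checked all 42 inputs in the declared domain: the outputs agree on every one.
verdict: equivalent


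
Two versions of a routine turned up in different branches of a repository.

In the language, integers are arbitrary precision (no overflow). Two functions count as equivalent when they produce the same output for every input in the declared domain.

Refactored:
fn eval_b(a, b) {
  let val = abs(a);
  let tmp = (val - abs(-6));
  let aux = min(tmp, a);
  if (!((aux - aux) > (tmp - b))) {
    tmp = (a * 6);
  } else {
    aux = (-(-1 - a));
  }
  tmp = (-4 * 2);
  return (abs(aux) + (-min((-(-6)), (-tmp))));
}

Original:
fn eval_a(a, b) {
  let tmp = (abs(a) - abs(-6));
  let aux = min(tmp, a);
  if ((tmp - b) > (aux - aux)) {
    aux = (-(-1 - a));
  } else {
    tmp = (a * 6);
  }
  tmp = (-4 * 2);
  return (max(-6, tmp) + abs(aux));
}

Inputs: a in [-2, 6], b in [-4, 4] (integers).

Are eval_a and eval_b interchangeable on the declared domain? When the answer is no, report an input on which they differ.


These are not equivalent — on a=-2, b=-3 the outputs split (-2 vs -5).
eval_a: tmp becomes -4; next aux becomes -4; next ((tmp - b) > (aux - aux)) evaluates to false; next tmp becomes -12; next tmp becomes -8; next final value -2
eval_b: val becomes 2; next tmp becomes -4; next aux becomes -4; next (!((aux - aux) > (tmp - b))) evaluates to false; next aux becomes -1; next tmp becomes -8; next final value -5
verdict: not equivalent; witness: a=-2, b=-3
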